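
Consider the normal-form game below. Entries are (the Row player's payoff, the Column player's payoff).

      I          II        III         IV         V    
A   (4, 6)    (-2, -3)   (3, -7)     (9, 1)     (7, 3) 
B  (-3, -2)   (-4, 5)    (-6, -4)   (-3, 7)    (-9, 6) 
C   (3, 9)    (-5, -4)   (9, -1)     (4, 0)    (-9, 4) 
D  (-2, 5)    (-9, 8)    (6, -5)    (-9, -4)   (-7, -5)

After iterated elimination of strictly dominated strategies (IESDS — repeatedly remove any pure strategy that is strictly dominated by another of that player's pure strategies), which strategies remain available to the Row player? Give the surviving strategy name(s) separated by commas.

A

For the Row player, A strictly dominates B on the remaining columns (I: 4>-3, II: -2>-4, III: 3>-6, IV: 9>-3, V: 7>-9); eliminate B.
The Column player's strategy III is strictly dominated by I (A: 6>-7, C: 9>-1, D: 5>-5) and is removed.
The Row player's strategy C is strictly dominated by A (I: 4>3, II: -2>-5, IV: 9>4, V: 7>-9) and is removed.
For the Row player, A strictly dominates D on the remaining columns (I: 4>-2, II: -2>-9, IV: 9>-9, V: 7>-7); eliminate D.
Column II is eliminated: I beats it against every remaining row (A: 6>-3).
For the Column player, I strictly dominates IV on the remaining rows (A: 6>1); eliminate IV.
For the Column player, I strictly dominates V on the remaining rows (A: 6>3); eliminate V.
Among the remaining strategies, none is strictly dominated by another pure strategy of the same player, so the elimination stops.
Surviving strategies — the Row player: {A}; the Column player: {I}.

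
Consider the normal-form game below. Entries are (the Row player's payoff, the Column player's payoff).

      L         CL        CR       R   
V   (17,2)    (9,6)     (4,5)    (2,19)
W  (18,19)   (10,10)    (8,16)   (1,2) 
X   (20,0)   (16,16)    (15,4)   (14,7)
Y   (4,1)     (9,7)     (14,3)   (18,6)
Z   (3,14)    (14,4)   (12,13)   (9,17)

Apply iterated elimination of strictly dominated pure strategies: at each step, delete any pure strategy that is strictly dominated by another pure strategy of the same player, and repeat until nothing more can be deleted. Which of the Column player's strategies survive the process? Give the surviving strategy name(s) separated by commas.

The Row player's strategy V is strictly dominated by X (L: 20>17, CL: 16>9, CR: 15>4, R: 14>2) and is removed.
The Row player's strategy W is strictly dominated by X (L: 20>18, CL: 16>10, CR: 15>8, R: 14>1) and is removed.
The Row player's strategy Z is strictly dominated by X (L: 20>3, CL: 16>14, CR: 15>12, R: 14>9) and is removed.
Column L is eliminated: CL beats it against every remaining row (X: 16>0, Y: 7>1).
Column CR is eliminated: CL beats it against every remaining row (X: 16>4, Y: 7>3).
The Column player's strategy R is strictly dominated by CL (X: 16>7, Y: 7>6) and is removed.
For the Row player, X strictly dominates Y on the remaining columns (CL: 16>9); eliminate Y.
Among the remaining strategies, none is strictly dominated by another pure strategy of the same player, so the elimination stops.
Surviving strategies — the Row player: {X}; the Column player: {CL}.

CL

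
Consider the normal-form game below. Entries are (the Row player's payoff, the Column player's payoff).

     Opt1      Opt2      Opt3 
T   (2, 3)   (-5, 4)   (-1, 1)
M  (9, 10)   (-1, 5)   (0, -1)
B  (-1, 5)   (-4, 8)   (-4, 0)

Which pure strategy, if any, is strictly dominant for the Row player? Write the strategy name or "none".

M vs T: Opt1: 9>2, Opt2: -1>-5, Opt3: 0>-1.
M vs B: Opt1: 9>-1, Opt2: -1>-4, Opt3: 0>-4.
M strictly beats every other strategy against every opponent action, so it is strictly dominant.

M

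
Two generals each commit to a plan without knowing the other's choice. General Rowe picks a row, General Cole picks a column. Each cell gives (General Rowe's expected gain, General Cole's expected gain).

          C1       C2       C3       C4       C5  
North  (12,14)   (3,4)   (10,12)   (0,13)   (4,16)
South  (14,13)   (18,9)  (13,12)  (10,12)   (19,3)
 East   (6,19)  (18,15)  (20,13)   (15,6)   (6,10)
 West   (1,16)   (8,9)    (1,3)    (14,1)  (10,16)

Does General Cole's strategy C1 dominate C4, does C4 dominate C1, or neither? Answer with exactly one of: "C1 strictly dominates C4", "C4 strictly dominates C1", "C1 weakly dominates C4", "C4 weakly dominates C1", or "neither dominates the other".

C1 strictly dominates C4

C1's payoffs vs C4's, by General Rowe's action — North: 14>13, South: 13>12, East: 19>6, West: 16>1.
C1 gives a strictly higher payoff against each choice by General Rowe, so C1 strictly dominates C4.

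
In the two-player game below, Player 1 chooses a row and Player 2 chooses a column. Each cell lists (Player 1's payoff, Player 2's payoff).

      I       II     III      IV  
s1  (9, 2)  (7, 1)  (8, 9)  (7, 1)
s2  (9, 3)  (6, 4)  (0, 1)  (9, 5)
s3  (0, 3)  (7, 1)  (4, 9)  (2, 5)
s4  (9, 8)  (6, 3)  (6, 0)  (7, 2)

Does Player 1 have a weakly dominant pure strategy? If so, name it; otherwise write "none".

none

s1 fails to dominate s2 at IV (7<9).
s2 fails to dominate s1 at II (6<7).
s3 fails to dominate s1 at I (0<9).
s4 fails to dominate s1 at II (6<7).
No single strategy dominates all the others.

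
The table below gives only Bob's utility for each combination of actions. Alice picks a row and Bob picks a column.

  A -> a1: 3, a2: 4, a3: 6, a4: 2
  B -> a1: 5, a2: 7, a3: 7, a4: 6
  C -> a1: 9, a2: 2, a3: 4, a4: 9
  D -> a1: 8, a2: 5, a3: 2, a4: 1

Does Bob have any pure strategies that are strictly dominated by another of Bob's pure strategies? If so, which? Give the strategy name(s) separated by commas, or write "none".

Nothing dominates a1: a2 at C (9>2); a3 at C (9>4); a4 at A (3>2).
a2: no other strategy beats it everywhere (a1 at A (4>3); a3 at B (7=7); a4 at A (4>2)).
a3 is not dominated — it holds its own against a1 at A (6>3); a2 at A (6>4); a4 at A (6>2).
a4 is not dominated — it holds its own against a1 at B (6>5); a2 at C (9>2); a3 at C (9>4).

none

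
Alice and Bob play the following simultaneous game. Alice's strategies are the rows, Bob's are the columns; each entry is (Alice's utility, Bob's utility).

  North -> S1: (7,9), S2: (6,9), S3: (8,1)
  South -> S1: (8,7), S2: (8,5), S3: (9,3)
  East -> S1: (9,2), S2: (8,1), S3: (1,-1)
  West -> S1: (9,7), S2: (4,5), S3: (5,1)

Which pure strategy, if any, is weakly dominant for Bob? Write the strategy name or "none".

S1

S1 vs S2: North: 9=9, South: 7>5, East: 2>1, West: 7>5.
S1 vs S3: North: 9>1, South: 7>3, East: 2>-1, West: 7>1.
S1 is at least as good as every other strategy against every opponent action, so it is weakly dominant.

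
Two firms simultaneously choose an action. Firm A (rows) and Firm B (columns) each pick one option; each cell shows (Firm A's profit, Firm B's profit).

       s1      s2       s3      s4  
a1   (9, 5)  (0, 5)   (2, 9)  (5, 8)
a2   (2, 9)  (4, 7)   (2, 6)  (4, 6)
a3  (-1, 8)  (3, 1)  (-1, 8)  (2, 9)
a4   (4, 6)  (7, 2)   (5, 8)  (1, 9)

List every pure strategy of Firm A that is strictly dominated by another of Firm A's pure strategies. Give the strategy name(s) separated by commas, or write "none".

a3

Nothing dominates a1: a2 at s1 (9>2); a3 at s1 (9>-1); a4 at s1 (9>4).
a2 is not dominated — it holds its own against a1 at s2 (4>0); a3 at s1 (2>-1); a4 at s4 (4>1).
a2 strictly dominates a3 — s1: 2>-1, s2: 4>3, s3: 2>-1, s4: 4>2.
a4 is not dominated — it holds its own against a1 at s2 (7>0); a2 at s1 (4>2); a3 at s1 (4>-1).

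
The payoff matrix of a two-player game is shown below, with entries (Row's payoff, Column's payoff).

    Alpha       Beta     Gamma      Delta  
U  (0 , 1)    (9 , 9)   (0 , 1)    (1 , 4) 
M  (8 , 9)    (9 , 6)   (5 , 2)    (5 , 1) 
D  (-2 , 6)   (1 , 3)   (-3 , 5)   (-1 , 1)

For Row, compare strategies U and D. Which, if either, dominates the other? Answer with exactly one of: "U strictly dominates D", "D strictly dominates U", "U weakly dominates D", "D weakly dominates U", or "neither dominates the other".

U strictly dominates D

U's payoffs vs D's, by Column's action — Alpha: 0>-2, Beta: 9>1, Gamma: 0>-3, Delta: 1>-1.
U gives a strictly higher payoff against every action of Column, so U strictly dominates D.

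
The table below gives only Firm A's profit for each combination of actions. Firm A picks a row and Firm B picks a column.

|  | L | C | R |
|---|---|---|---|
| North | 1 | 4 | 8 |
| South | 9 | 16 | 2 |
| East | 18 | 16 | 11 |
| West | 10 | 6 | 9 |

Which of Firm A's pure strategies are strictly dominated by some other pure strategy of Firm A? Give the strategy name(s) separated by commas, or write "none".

North, West

North: dominated, since East does at least as well everywhere (L: 18>1, C: 16>4, R: 11>8).
South is not dominated — it holds its own against North at L (9>1); East at C (16=16); West at C (16>6).
Nothing dominates East: North at L (18>1); South at L (18>9); West at L (18>10).
East strictly dominates West — L: 18>10, C: 16>6, R: 11>9.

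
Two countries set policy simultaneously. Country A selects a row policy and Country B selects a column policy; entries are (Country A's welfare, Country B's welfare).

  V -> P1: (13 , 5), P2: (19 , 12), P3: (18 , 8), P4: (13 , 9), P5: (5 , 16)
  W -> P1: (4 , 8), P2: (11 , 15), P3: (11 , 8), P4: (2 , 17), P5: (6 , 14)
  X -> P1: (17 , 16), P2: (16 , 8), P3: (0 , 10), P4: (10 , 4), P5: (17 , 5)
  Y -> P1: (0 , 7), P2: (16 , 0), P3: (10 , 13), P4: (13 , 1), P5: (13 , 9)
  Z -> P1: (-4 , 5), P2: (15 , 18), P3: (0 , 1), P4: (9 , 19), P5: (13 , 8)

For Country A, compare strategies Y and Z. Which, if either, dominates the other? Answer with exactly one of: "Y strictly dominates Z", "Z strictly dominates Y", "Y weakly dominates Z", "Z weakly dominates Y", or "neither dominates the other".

Y weakly dominates Z

Y's payoffs vs Z's, by Country B's action — P1: 0>-4, P2: 16>15, P3: 10>0, P4: 13>9, P5: 13=13.
Y is at least as good everywhere and strictly better somewhere (tied only at P5), so Y weakly but not strictly dominates Z.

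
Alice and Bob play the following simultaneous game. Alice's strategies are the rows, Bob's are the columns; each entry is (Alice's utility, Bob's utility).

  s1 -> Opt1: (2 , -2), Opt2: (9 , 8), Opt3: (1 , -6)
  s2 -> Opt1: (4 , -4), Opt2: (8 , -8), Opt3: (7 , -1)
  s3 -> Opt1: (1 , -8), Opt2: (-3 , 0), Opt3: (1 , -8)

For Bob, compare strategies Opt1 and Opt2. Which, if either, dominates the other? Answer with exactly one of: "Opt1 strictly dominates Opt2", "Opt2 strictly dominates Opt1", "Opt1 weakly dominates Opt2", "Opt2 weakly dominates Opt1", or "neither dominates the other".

Opt1's payoffs vs Opt2's, by Alice's action — s1: -2<8, s2: -4>-8, s3: -8<0.
Opt1 does better at s2 but worse at s1, s3; neither strategy dominates the other.

neither dominates the other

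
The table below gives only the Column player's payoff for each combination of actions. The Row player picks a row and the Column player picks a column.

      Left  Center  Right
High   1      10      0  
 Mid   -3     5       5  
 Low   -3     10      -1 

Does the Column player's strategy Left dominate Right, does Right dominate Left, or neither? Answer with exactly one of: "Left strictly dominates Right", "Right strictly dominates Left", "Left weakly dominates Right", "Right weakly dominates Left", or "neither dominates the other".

neither dominates the other

Left's payoffs vs Right's, by the Row player's action — High: 1>0, Mid: -3<5, Low: -3<-1.
Left does better at High but worse at Mid, Low; neither strategy dominates the other.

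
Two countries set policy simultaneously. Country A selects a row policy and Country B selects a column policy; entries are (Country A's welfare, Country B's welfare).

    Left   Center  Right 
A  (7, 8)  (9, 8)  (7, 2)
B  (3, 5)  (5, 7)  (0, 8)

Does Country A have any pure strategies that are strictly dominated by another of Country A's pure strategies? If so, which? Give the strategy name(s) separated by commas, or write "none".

B

Nothing dominates A: B at Left (7>3).
B: dominated, since A does at least as well everywhere (Left: 7>3, Center: 9>5, Right: 7>0).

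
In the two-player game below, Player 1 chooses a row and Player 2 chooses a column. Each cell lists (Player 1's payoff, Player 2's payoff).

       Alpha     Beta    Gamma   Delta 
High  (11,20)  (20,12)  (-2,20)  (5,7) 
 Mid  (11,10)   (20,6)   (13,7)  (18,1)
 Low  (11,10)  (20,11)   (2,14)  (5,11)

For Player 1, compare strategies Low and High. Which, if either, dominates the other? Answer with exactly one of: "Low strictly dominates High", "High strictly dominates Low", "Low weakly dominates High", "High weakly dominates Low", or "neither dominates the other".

Low weakly dominates High

Low's payoffs vs High's, by Player 2's action — Alpha: 11=11, Beta: 20=20, Gamma: 2>-2, Delta: 5=5.
Low is at least as good everywhere and strictly better somewhere (tied only at Alpha, Beta, Delta), so Low weakly but not strictly dominates High.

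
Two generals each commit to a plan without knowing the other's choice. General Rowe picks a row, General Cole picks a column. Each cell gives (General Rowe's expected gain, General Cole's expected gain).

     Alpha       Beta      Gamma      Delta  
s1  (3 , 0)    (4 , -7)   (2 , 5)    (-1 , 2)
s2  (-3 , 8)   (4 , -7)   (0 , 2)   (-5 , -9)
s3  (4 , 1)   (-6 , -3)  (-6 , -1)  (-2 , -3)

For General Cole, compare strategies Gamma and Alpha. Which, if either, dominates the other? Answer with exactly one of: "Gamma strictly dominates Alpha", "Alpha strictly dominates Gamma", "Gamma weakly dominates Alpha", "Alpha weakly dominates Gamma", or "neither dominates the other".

Compare Gamma to Alpha across every action of General Rowe: s1: 5>0, s2: 2<8, s3: -1<1.
Gamma does better at s1 but worse at s2, s3; neither strategy dominates the other.

neither dominates the other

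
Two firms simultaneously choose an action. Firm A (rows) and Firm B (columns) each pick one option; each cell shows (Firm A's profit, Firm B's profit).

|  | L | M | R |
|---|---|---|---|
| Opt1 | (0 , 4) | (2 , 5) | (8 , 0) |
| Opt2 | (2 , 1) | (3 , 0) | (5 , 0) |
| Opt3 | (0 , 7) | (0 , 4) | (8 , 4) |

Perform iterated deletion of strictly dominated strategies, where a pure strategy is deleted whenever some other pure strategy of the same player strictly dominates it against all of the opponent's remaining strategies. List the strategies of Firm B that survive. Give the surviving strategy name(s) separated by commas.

For Firm B, L strictly dominates R on the remaining rows (Opt1: 4>0, Opt2: 1>0, Opt3: 7>4); eliminate R.
Firm A's strategy Opt1 is strictly dominated by Opt2 (L: 2>0, M: 3>2) and is removed.
Row Opt3 is eliminated: Opt2 beats it against every remaining column (L: 2>0, M: 3>0).
Firm B's strategy M is strictly dominated by L (Opt2: 1>0) and is removed.
Among the remaining strategies, none is strictly dominated by another pure strategy of the same player, so the elimination stops.
Surviving strategies — Firm A: {Opt2}; Firm B: {L}.

L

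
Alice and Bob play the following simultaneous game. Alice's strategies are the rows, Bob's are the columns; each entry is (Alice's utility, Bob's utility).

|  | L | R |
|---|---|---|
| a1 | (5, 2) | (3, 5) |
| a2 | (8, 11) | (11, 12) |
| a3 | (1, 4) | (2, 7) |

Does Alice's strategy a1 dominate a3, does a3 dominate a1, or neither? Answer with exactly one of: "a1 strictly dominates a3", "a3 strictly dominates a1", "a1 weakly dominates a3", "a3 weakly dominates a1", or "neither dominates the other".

a1's payoffs vs a3's, by Bob's action — L: 5>1, R: 3>2.
a1 gives a strictly higher payoff against each opponent action, so a1 strictly dominates a3.

a1 strictly dominates a3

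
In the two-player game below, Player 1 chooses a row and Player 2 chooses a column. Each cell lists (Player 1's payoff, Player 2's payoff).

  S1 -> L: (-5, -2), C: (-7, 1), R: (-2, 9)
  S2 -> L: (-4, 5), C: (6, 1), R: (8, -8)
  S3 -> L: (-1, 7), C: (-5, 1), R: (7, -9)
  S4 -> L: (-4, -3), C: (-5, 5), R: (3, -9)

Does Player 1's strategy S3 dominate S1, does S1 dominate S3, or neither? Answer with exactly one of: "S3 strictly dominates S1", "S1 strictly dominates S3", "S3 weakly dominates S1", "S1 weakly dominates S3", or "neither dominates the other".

S3's payoffs vs S1's, by Player 2's action — L: -1>-5, C: -5>-7, R: 7>-2.
S3 gives a strictly higher payoff against each choice by Player 2, so S3 strictly dominates S1.

S3 strictly dominates S1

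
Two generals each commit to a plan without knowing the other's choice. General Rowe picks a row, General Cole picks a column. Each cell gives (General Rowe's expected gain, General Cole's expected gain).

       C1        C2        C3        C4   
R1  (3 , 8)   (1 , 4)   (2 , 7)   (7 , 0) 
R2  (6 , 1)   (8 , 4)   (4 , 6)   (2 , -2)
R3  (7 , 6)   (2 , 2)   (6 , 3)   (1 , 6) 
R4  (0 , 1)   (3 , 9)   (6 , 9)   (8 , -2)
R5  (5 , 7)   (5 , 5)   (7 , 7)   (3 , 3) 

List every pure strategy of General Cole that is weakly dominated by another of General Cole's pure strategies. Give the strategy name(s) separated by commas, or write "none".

Nothing dominates C1: C2 at R1 (8>4); C3 at R1 (8>7); C4 at R1 (8>0).
C2 is weakly dominated by C3 (R1: 7>4, R2: 6>4, R3: 3>2, R4: 9=9, R5: 7>5).
C3 is not dominated — it holds its own against C1 at R2 (6>1); C2 at R1 (7>4); C4 at R1 (7>0).
C4: dominated, since C1 does at least as well everywhere (R1: 8>0, R2: 1>-2, R3: 6=6, R4: 1>-2, R5: 7>3).

C2, C4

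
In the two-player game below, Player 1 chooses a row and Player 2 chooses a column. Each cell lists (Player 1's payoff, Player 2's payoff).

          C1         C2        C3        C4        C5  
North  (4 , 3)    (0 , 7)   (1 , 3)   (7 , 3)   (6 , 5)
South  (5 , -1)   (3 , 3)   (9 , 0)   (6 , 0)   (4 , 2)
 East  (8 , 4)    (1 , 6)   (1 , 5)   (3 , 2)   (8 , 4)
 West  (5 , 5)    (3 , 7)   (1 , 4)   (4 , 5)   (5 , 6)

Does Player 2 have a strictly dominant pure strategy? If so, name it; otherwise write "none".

C2

C2 vs C1: North: 7>3, South: 3>-1, East: 6>4, West: 7>5.
C2 vs C3: North: 7>3, South: 3>0, East: 6>5, West: 7>4.
C2 vs C4: North: 7>3, South: 3>0, East: 6>2, West: 7>5.
C2 vs C5: North: 7>5, South: 3>2, East: 6>4, West: 7>6.
C2 strictly beats every other strategy against every opponent action, so it is strictly dominant.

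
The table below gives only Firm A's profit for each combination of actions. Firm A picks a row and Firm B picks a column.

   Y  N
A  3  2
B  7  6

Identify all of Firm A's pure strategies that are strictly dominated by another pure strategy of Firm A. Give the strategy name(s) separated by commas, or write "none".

A: dominated, since B does at least as well everywhere (Y: 7>3, N: 6>2).
Nothing dominates B: A at Y (7>3).

A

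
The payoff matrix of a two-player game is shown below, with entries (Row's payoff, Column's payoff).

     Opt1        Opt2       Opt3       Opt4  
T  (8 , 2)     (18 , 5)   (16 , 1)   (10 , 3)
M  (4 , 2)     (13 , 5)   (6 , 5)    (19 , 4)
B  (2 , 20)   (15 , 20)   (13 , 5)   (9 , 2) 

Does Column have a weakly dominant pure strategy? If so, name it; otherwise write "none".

Opt2 vs Opt1: T: 5>2, M: 5>2, B: 20=20.
Opt2 vs Opt3: T: 5>1, M: 5=5, B: 20>5.
Opt2 vs Opt4: T: 5>3, M: 5>4, B: 20>2.
Opt2 is at least as good as every other strategy against every opponent action, so it is weakly dominant.

Opt2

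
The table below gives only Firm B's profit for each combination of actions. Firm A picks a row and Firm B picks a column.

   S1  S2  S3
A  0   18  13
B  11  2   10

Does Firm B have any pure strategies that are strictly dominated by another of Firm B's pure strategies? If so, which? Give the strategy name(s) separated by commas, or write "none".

Nothing dominates S1: S2 at B (11>2); S3 at B (11>10).
Nothing dominates S2: S1 at A (18>0); S3 at A (18>13).
Nothing dominates S3: S1 at A (13>0); S2 at B (10>2).

none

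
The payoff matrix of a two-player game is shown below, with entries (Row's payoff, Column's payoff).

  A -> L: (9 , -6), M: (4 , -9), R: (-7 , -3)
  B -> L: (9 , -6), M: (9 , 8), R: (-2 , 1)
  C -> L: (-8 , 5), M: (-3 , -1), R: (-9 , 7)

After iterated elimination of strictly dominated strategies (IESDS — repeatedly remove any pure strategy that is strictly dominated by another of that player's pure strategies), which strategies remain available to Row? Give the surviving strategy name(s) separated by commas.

B

Row's strategy C is strictly dominated by A (L: 9>-8, M: 4>-3, R: -7>-9) and is removed.
For Column, R strictly dominates L on the remaining rows (A: -3>-6, B: 1>-6); eliminate L.
Row's strategy A is strictly dominated by B (M: 9>4, R: -2>-7) and is removed.
Column's strategy R is strictly dominated by M (B: 8>1) and is removed.
Among the remaining strategies, none is strictly dominated by another pure strategy of the same player, so the elimination stops.
Surviving strategies — Row: {B}; Column: {M}.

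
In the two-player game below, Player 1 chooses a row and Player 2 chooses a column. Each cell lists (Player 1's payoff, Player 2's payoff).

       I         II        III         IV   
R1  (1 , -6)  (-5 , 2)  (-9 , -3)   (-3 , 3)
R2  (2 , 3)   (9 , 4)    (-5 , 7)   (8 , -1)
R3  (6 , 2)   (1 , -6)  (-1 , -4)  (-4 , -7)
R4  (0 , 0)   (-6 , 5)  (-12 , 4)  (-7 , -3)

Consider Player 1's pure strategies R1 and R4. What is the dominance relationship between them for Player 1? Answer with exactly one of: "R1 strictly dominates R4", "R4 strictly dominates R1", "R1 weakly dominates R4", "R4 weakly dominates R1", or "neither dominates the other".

R1's payoffs vs R4's, by Player 2's action — I: 1>0, II: -5>-6, III: -9>-12, IV: -3>-7.
R1 gives a strictly higher payoff against every action of Player 2, so R1 strictly dominates R4.

R1 strictly dominates R4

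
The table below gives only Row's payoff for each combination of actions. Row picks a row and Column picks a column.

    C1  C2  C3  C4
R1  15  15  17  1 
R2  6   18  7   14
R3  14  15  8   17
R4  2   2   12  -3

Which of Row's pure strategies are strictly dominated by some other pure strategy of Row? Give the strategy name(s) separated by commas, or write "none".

R1: no other strategy beats it everywhere (R2 at C1 (15>6); R3 at C1 (15>14); R4 at C1 (15>2)).
R2 is not dominated — it holds its own against R1 at C2 (18>15); R3 at C2 (18>15); R4 at C1 (6>2).
Nothing dominates R3: R1 at C2 (15=15); R2 at C1 (14>6); R4 at C1 (14>2).
R4: dominated, since R1 does at least as well everywhere (C1: 15>2, C2: 15>2, C3: 17>12, C4: 1>-3).

R4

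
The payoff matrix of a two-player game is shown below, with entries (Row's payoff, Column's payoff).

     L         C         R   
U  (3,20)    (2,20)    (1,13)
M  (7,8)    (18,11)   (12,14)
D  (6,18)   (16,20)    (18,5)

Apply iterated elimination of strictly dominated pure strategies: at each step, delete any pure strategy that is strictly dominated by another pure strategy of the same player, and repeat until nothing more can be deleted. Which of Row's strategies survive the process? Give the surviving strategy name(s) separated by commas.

M, D

Row's strategy U is strictly dominated by M (L: 7>3, C: 18>2, R: 12>1) and is removed.
Column L is eliminated: C beats it against every remaining row (M: 11>8, D: 20>18).
Among the remaining strategies, none is strictly dominated by another pure strategy of the same player, so the elimination stops.
Surviving strategies — Row: {M, D}; Column: {C, R}.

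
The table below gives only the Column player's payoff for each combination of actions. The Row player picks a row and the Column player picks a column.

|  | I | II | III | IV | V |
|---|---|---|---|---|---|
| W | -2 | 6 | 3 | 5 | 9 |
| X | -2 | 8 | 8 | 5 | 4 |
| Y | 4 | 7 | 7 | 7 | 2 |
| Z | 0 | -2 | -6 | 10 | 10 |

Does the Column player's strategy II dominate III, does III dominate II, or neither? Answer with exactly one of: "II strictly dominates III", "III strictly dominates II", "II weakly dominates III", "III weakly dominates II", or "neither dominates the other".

Compare II to III across each opponent action: W: 6>3, X: 8=8, Y: 7=7, Z: -2>-6.
II is at least as good everywhere and strictly better somewhere (tied only at X, Y), so II weakly but not strictly dominates III.

II weakly dominates III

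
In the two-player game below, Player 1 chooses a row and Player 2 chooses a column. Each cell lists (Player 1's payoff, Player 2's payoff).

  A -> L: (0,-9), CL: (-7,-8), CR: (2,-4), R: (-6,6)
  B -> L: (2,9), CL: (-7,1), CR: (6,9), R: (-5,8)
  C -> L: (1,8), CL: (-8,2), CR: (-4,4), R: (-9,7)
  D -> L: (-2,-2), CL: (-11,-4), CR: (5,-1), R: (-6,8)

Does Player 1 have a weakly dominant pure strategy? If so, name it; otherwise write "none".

B vs A: L: 2>0, CL: -7=-7, CR: 6>2, R: -5>-6.
B vs C: L: 2>1, CL: -7>-8, CR: 6>-4, R: -5>-9.
B vs D: L: 2>-2, CL: -7>-11, CR: 6>5, R: -5>-6.
B is at least as good as every other strategy against every opponent action, so it is weakly dominant.

B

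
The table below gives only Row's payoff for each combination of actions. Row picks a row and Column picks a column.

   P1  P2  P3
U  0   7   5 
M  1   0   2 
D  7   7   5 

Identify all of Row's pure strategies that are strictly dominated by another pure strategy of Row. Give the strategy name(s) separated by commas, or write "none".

M

Nothing dominates U: M at P2 (7>0); D at P2 (7=7).
M is strictly dominated by D (P1: 7>1, P2: 7>0, P3: 5>2).
D: no other strategy beats it everywhere (U at P1 (7>0); M at P1 (7>1)).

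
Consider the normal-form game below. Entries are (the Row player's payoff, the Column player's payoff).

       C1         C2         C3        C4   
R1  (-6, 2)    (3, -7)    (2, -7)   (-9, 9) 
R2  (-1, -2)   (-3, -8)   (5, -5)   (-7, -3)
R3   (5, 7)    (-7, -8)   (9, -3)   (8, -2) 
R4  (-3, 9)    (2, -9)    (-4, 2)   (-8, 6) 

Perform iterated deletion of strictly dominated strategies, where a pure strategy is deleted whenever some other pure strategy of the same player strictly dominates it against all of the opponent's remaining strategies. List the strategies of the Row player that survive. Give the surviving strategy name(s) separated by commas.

Column C2 is eliminated: C1 beats it against every remaining row (R1: 2>-7, R2: -2>-8, R3: 7>-8, R4: 9>-9).
For the Row player, R2 strictly dominates R1 on the remaining columns (C1: -1>-6, C3: 5>2, C4: -7>-9); eliminate R1.
The Row player's strategy R2 is strictly dominated by R3 (C1: 5>-1, C3: 9>5, C4: 8>-7) and is removed.
For the Row player, R3 strictly dominates R4 on the remaining columns (C1: 5>-3, C3: 9>-4, C4: 8>-8); eliminate R4.
For the Column player, C1 strictly dominates C3 on the remaining rows (R3: 7>-3); eliminate C3.
Column C4 is eliminated: C1 beats it against every remaining row (R3: 7>-2).
Among the remaining strategies, none is strictly dominated by another pure strategy of the same player, so the elimination stops.
Surviving strategies — the Row player: {R3}; the Column player: {C1}.

R3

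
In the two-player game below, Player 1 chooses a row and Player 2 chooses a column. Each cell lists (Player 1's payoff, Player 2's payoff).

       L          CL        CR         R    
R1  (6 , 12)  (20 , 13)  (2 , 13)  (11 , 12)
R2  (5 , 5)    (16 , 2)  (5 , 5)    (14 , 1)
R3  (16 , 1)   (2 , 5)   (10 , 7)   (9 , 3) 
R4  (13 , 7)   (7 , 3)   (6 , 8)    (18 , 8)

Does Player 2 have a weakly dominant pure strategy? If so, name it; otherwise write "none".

CR

CR vs L: R1: 13>12, R2: 5=5, R3: 7>1, R4: 8>7.
CR vs CL: R1: 13=13, R2: 5>2, R3: 7>5, R4: 8>3.
CR vs R: R1: 13>12, R2: 5>1, R3: 7>3, R4: 8=8.
CR is at least as good as every other strategy against every opponent action, so it is weakly dominant.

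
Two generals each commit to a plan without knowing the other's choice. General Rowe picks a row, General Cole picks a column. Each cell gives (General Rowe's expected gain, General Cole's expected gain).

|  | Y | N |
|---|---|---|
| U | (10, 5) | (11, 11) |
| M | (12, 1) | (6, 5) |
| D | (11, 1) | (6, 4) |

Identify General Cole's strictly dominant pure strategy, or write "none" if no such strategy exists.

N

N vs Y: U: 11>5, M: 5>1, D: 4>1.
N strictly beats every other strategy against every opponent action, so it is strictly dominant.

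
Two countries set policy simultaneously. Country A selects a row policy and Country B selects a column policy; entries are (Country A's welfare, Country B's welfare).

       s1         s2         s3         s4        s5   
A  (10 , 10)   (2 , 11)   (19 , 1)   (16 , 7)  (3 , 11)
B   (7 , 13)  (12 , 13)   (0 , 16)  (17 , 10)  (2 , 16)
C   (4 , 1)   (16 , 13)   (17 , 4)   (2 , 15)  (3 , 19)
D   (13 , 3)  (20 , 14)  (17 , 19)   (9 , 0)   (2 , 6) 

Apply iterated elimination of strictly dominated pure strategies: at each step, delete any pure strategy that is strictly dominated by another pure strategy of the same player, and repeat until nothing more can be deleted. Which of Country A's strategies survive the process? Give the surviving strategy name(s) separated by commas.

A, C, D

For Country B, s5 strictly dominates s1 on the remaining rows (A: 11>10, B: 16>13, C: 19>1, D: 6>3); eliminate s1.
For Country B, s5 strictly dominates s4 on the remaining rows (A: 11>7, B: 16>10, C: 19>15, D: 6>0); eliminate s4.
Row B is eliminated: C beats it against every remaining column (s2: 16>12, s3: 17>0, s5: 3>2).
Among the remaining strategies, none is strictly dominated by another pure strategy of the same player, so the elimination stops.
Surviving strategies — Country A: {A, C, D}; Country B: {s2, s3, s5}.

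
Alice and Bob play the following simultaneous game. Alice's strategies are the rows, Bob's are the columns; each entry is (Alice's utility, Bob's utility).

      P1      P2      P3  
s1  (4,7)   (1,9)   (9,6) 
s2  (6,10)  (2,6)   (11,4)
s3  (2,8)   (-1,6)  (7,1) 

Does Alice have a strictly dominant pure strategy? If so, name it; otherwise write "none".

s2 vs s1: P1: 6>4, P2: 2>1, P3: 11>9.
s2 vs s3: P1: 6>2, P2: 2>-1, P3: 11>7.
s2 strictly beats every other strategy against every opponent action, so it is strictly dominant.

s2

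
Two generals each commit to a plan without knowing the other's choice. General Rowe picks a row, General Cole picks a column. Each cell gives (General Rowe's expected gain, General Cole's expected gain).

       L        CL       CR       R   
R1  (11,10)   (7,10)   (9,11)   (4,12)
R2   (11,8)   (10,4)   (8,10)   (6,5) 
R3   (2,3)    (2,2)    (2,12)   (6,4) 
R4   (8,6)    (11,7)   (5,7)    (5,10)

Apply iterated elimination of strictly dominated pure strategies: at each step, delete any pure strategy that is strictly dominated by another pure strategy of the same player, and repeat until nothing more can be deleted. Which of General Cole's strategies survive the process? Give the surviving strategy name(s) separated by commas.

CR, R

General Cole's strategy L is strictly dominated by CR (R1: 11>10, R2: 10>8, R3: 12>3, R4: 7>6) and is removed.
Column CL is eliminated: R beats it against every remaining row (R1: 12>10, R2: 5>4, R3: 4>2, R4: 10>7).
Row R4 is eliminated: R2 beats it against every remaining column (CR: 8>5, R: 6>5).
Among the remaining strategies, none is strictly dominated by another pure strategy of the same player, so the elimination stops.
Surviving strategies — General Rowe: {R1, R2, R3}; General Cole: {CR, R}.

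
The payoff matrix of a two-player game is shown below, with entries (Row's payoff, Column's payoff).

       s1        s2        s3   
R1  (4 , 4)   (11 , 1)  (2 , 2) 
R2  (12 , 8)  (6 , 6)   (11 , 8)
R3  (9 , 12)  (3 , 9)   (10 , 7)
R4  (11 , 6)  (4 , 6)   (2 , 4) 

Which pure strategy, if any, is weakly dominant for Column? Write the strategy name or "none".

s1 vs s2: R1: 4>1, R2: 8>6, R3: 12>9, R4: 6=6.
s1 vs s3: R1: 4>2, R2: 8=8, R3: 12>7, R4: 6>4.
s1 is at least as good as every other strategy against every opponent action, so it is weakly dominant.

s1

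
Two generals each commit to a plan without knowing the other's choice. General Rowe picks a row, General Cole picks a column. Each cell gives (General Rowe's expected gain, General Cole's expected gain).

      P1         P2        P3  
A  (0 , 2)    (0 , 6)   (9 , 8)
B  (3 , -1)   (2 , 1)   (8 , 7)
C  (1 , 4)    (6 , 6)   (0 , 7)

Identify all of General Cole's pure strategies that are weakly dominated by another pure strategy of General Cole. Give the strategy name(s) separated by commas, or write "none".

P1, P2

P2 weakly dominates P1 — A: 6>2, B: 1>-1, C: 6>4.
P2: dominated, since P3 does at least as well everywhere (A: 8>6, B: 7>1, C: 7>6).
P3: no other strategy beats it everywhere (P1 at A (8>2); P2 at A (8>6)).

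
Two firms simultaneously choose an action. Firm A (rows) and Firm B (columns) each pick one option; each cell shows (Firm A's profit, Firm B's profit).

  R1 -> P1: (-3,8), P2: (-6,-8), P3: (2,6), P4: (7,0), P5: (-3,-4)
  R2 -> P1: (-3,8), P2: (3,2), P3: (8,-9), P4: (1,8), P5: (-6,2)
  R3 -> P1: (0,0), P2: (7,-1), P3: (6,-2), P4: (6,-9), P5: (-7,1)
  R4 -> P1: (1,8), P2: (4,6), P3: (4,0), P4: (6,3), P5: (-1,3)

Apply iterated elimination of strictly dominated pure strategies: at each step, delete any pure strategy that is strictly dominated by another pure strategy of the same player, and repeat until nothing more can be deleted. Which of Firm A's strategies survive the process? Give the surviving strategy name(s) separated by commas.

Column P2 is eliminated: P1 beats it against every remaining row (R1: 8>-8, R2: 8>2, R3: 0>-1, R4: 8>6).
Column P3 is eliminated: P1 beats it against every remaining row (R1: 8>6, R2: 8>-9, R3: 0>-2, R4: 8>0).
Row R2 is eliminated: R4 beats it against every remaining column (P1: 1>-3, P4: 6>1, P5: -1>-6).
Column P4 is eliminated: P1 beats it against every remaining row (R1: 8>0, R3: 0>-9, R4: 8>3).
For Firm A, R4 strictly dominates R1 on the remaining columns (P1: 1>-3, P5: -1>-3); eliminate R1.
Row R3 is eliminated: R4 beats it against every remaining column (P1: 1>0, P5: -1>-7).
Column P5 is eliminated: P1 beats it against every remaining row (R4: 8>3).
Among the remaining strategies, none is strictly dominated by another pure strategy of the same player, so the elimination stops.
Surviving strategies — Firm A: {R4}; Firm B: {P1}.

R4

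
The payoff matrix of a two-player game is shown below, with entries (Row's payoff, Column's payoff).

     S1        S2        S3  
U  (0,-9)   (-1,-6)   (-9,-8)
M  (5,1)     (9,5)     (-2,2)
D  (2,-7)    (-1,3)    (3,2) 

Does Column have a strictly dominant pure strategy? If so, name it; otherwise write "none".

S2 vs S1: U: -6>-9, M: 5>1, D: 3>-7.
S2 vs S3: U: -6>-8, M: 5>2, D: 3>2.
S2 strictly beats every other strategy against every opponent action, so it is strictly dominant.

S2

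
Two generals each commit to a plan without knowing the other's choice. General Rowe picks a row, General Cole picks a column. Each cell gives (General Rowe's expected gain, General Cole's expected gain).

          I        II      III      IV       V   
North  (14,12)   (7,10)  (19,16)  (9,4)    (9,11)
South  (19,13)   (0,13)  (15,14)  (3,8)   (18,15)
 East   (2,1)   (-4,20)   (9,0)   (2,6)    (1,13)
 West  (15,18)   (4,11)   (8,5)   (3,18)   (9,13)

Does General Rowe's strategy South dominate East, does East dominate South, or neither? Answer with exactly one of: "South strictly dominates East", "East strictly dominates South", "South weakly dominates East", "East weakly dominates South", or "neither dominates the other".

Compare South to East across every action of General Cole: I: 19>2, II: 0>-4, III: 15>9, IV: 3>2, V: 18>1.
South gives a strictly higher payoff against every action of General Cole, so South strictly dominates East.

South strictly dominates East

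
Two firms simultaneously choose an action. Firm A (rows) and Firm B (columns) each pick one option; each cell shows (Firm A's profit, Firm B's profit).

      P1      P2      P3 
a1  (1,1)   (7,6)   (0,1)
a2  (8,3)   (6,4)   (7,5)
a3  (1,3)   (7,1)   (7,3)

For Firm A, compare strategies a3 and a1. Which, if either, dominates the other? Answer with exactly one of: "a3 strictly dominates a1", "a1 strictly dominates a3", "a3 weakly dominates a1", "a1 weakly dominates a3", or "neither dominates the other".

Compare a3 to a1 across each opponent action: P1: 1=1, P2: 7=7, P3: 7>0.
a3 is at least as good everywhere and strictly better somewhere (tied only at P1, P2), so a3 weakly but not strictly dominates a1.

a3 weakly dominates a1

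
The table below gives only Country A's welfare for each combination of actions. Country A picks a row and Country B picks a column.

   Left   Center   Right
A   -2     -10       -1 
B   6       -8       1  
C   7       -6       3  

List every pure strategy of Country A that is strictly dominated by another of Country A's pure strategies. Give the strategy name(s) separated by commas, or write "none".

A is strictly dominated by B (Left: 6>-2, Center: -8>-10, Right: 1>-1).
B: dominated, since C does at least as well everywhere (Left: 7>6, Center: -6>-8, Right: 3>1).
C is not dominated — it holds its own against A at Left (7>-2); B at Left (7>6).

A, B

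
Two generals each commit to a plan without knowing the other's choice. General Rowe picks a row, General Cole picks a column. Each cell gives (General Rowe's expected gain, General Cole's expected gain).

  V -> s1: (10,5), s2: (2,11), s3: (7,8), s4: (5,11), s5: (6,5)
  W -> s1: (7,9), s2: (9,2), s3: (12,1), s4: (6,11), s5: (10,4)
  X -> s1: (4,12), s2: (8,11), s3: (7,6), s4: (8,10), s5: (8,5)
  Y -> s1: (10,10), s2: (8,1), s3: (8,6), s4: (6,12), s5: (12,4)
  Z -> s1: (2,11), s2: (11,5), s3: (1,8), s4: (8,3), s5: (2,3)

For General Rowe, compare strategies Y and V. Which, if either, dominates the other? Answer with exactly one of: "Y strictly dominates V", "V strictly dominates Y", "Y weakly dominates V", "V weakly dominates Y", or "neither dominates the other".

Y weakly dominates V

Y's payoffs vs V's, by General Cole's action — s1: 10=10, s2: 8>2, s3: 8>7, s4: 6>5, s5: 12>6.
Y is at least as good everywhere and strictly better somewhere (tied only at s1), so Y weakly but not strictly dominates V.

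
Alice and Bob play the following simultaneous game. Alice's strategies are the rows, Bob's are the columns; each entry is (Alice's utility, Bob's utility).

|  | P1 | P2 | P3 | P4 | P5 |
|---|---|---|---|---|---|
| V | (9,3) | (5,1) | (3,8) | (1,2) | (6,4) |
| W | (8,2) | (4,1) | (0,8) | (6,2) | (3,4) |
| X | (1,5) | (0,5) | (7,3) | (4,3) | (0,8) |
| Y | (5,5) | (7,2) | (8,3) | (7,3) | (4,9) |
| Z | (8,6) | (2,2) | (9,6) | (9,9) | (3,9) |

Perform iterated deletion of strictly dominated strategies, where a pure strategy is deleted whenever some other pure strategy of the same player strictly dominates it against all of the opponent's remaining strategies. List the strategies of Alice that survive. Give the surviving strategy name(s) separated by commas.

V, Y, Z

Row X is eliminated: Y beats it against every remaining column (P1: 5>1, P2: 7>0, P3: 8>7, P4: 7>4, P5: 4>0).
Bob's strategy P1 is strictly dominated by P5 (V: 4>3, W: 4>2, Y: 9>5, Z: 9>6) and is removed.
Alice's strategy W is strictly dominated by Y (P2: 7>4, P3: 8>0, P4: 7>6, P5: 4>3) and is removed.
Column P2 is eliminated: P3 beats it against every remaining row (V: 8>1, Y: 3>2, Z: 6>2).
Among the remaining strategies, none is strictly dominated by another pure strategy of the same player, so the elimination stops.
Surviving strategies — Alice: {V, Y, Z}; Bob: {P3, P4, P5}.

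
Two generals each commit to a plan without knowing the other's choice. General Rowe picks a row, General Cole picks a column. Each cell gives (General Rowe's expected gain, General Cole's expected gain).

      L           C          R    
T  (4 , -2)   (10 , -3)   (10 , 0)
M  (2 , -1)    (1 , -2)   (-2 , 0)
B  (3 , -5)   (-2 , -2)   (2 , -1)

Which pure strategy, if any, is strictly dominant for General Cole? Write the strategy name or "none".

R vs L: T: 0>-2, M: 0>-1, B: -1>-5.
R vs C: T: 0>-3, M: 0>-2, B: -1>-2.
R strictly beats every other strategy against every opponent action, so it is strictly dominant.

R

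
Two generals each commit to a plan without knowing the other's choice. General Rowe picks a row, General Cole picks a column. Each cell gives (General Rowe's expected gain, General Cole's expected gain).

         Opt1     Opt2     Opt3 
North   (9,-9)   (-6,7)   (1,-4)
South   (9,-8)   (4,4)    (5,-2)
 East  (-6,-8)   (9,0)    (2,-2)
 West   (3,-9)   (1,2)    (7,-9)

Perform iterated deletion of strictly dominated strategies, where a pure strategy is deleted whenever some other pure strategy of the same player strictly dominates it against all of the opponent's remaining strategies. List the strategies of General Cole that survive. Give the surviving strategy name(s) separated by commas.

General Cole's strategy Opt1 is strictly dominated by Opt2 (North: 7>-9, South: 4>-8, East: 0>-8, West: 2>-9) and is removed.
Row North is eliminated: South beats it against every remaining column (Opt2: 4>-6, Opt3: 5>1).
Column Opt3 is eliminated: Opt2 beats it against every remaining row (South: 4>-2, East: 0>-2, West: 2>-9).
General Rowe's strategy South is strictly dominated by East (Opt2: 9>4) and is removed.
General Rowe's strategy West is strictly dominated by East (Opt2: 9>1) and is removed.
Among the remaining strategies, none is strictly dominated by another pure strategy of the same player, so the elimination stops.
Surviving strategies — General Rowe: {East}; General Cole: {Opt2}.

Opt2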